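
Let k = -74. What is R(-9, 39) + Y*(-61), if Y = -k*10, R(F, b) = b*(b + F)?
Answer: -43970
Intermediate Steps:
R(F, b) = b*(F + b)
Y = 740 (Y = -(-74)*10 = -1*(-740) = 740)
R(-9, 39) + Y*(-61) = 39*(-9 + 39) + 740*(-61) = 39*30 - 45140 = 1170 - 45140 = -43970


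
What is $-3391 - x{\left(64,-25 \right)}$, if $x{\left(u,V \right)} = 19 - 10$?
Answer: $-3400$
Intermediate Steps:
$x{\left(u,V \right)} = 9$
$-3391 - x{\left(64,-25 \right)} = -3391 - 9 = -3400$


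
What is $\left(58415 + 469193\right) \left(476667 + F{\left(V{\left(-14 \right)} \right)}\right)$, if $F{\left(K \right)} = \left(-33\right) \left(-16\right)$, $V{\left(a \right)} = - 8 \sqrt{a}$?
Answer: $251771899560$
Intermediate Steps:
$F{\left(K \right)} = 528$
$\left(58415 + 469193\right) \left(476667 + F{\left(V{\left(-14 \right)} \right)}\right) = \left(58415 + 469193\right) \left(476667 + 528\right) = 527608 \cdot 477195 = 251771899560$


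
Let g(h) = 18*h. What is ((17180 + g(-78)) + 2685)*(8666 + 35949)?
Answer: 823637515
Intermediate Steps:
((17180 + g(-78)) + 2685)*(8666 + 35949) = ((17180 + 18*(-78)) + 2685)*(8666 + 35949) = ((17180 - 1404) + 2685)*44615 = (15776 + 2685)*44615 = 18461*44615 = 823637515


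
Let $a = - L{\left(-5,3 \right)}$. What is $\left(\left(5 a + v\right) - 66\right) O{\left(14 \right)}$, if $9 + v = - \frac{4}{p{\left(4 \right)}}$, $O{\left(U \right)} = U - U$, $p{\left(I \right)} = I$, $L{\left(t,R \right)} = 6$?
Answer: $0$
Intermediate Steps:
$O{\left(U \right)} = 0$
$v = -10$ ($v = -9 - \frac{4}{4} = -9 - 1 = -10$)
$a = -6$ ($a = \left(-1\right) 6 = -6$)
$\left(\left(5 a + v\right) - 66\right) O{\left(14 \right)} = \left(\left(5 \left(-6\right) - 10\right) - 66\right) 0 = \left(\left(-30 - 10\right) - 66\right) 0 = \left(-40 - 66\right) 0 = \left(-106\right) 0 = 0$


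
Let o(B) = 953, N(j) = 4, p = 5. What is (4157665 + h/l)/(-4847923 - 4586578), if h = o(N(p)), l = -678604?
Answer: -2821408098707/6402290116604 ≈ -0.44069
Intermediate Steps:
h = 953
(4157665 + h/l)/(-4847923 - 4586578) = (4157665 + 953/(-678604))/(-4847923 - 4586578) = (4157665 + 953*(-1/678604))/(-9434501) = (4157665 - 953/678604)*(-1/9434501) = (2821408098707/678604)*(-1/9434501) = -2821408098707/6402290116604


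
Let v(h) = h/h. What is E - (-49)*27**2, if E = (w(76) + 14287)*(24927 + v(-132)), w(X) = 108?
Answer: 358874281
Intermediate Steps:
v(h) = 1
E = 358838560 (E = (108 + 14287)*(24927 + 1) = 14395*24928 = 358838560)
E - (-49)*27**2 = 358838560 - (-49)*27**2 = 358838560 - (-49)*729 = 358838560 - 1*(-35721) = 358838560 + 35721 = 358874281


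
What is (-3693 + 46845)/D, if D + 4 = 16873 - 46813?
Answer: -5394/3743 ≈ -1.4411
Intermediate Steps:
D = -29944 (D = -4 + (16873 - 46813) = -4 - 29940 = -29944)
(-3693 + 46845)/D = (-3693 + 46845)/(-29944) = 43152*(-1/29944) = -5394/3743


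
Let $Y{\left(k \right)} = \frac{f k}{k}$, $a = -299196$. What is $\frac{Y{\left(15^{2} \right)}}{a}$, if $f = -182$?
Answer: $\frac{91}{149598} \approx 0.0006083$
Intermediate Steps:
$Y{\left(k \right)} = -182$ ($Y{\left(k \right)} = \frac{\left(-182\right) k}{k} = -182$)
$\frac{Y{\left(15^{2} \right)}}{a} = - \frac{182}{-299196} = \left(-182\right) \left(- \frac{1}{299196}\right) = \frac{91}{149598}$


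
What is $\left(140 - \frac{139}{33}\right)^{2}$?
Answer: $\frac{20079361}{1089} \approx 18438.0$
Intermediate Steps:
$\left(140 - \frac{139}{33}\right)^{2} = \left(\frac{4481}{33}\right)^{2} = \frac{20079361}{1089}$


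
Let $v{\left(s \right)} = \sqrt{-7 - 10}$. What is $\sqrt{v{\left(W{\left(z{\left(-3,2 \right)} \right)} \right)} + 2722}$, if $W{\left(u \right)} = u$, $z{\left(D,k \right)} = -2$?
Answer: $\sqrt{2722 + i \sqrt{17}} \approx 52.173 + 0.0395 i$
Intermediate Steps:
$v{\left(s \right)} = i \sqrt{17}$ ($v{\left(s \right)} = \sqrt{-17} = i \sqrt{17}$)
$\sqrt{v{\left(W{\left(z{\left(-3,2 \right)} \right)} \right)} + 2722} = \sqrt{i \sqrt{17} + 2722} = \sqrt{2722 + i \sqrt{17}}$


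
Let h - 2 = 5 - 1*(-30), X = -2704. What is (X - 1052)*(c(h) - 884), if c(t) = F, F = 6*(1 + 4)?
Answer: 3207624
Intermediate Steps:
h = 37 (h = 2 + (5 - 1*(-30)) = 2 + (5 + 30) = 2 + 35 = 37)
F = 30 (F = 6*5 = 30)
c(t) = 30
(X - 1052)*(c(h) - 884) = (-2704 - 1052)*(30 - 884) = -3756*(-854) = 3207624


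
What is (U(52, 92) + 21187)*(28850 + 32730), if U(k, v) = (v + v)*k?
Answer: 1893892900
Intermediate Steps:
U(k, v) = 2*k*v (U(k, v) = (2*v)*k = 2*k*v)
(U(52, 92) + 21187)*(28850 + 32730) = (2*52*92 + 21187)*(28850 + 32730) = (9568 + 21187)*61580 = 30755*61580 = 1893892900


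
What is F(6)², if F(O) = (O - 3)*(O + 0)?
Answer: 324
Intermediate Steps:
F(O) = O*(-3 + O) (F(O) = (-3 + O)*O = O*(-3 + O))
F(6)² = (6*(-3 + 6))² = (6*3)² = 18² = 324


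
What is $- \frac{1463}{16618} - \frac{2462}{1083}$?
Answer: $- \frac{6071135}{2571042} \approx -2.3614$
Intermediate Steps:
$- \frac{1463}{16618} - \frac{2462}{1083} = \left(-1463\right) \frac{1}{16618} - \frac{2462}{1083} = - \frac{209}{2374} - \frac{2462}{1083} = - \frac{6071135}{2571042}$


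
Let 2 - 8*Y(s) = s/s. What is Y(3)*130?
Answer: 65/4 ≈ 16.250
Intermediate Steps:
Y(s) = ⅛ (Y(s) = ¼ - s/(8*s) = ¼ - ⅛*1 = ¼ - ⅛ = ⅛)
Y(3)*130 = (⅛)*130 = 65/4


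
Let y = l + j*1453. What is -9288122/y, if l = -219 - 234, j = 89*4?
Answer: -9288122/516815 ≈ -17.972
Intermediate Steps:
j = 356
l = -453
y = 516815 (y = -453 + 356*1453 = -453 + 517268 = 516815)
-9288122/y = -9288122/516815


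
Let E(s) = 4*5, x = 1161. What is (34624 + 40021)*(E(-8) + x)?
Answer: 88155745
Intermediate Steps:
E(s) = 20
(34624 + 40021)*(E(-8) + x) = (34624 + 40021)*(20 + 1161) = 74645*1181 = 88155745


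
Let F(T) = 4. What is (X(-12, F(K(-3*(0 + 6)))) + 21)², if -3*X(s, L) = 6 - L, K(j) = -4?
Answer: 3721/9 ≈ 413.44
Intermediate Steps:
X(s, L) = -2 + L/3 (X(s, L) = -(6 - L)/3 = -2 + L/3)
(X(-12, F(K(-3*(0 + 6)))) + 21)² = ((-2 + (⅓)*4) + 21)² = ((-2 + 4/3) + 21)² = (-⅔ + 21)² = (61/3)² = 3721/9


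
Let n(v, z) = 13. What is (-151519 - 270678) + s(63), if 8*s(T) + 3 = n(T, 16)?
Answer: -1688783/4 ≈ -4.2220e+5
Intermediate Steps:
s(T) = 5/4 (s(T) = -3/8 + (⅛)*13 = -3/8 + 13/8 = 5/4)
(-151519 - 270678) + s(63) = (-151519 - 270678) + 5/4 = -422197 + 5/4 = -1688783/4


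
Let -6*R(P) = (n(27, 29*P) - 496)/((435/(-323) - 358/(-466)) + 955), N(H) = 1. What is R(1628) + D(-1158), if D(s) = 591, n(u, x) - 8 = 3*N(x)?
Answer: 254741450237/430972842 ≈ 591.08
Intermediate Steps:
n(u, x) = 11 (n(u, x) = 8 + 3*1 = 8 + 3 = 11)
R(P) = 36500615/430972842 (R(P) = -(11 - 496)/(6*((435/(-323) - 358/(-466)) + 955)) = -(-485)/(6*((435*(-1/323) - 358*(-1/466)) + 955)) = -(-485)/(6*((-435/323 + 179/233) + 955)) = -(-485)/(6*(-43538/75259 + 955)) = -(-485)/(6*71828807/75259) = -(-485)*75259/(6*71828807) = -⅙*(-36500615/71828807) = 36500615/430972842)
R(1628) + D(-1158) = 36500615/430972842 + 591 = 254741450237/430972842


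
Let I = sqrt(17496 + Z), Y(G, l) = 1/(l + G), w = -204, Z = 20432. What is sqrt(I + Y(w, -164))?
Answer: sqrt(-23 + 16928*sqrt(9482))/92 ≈ 13.955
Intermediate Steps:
Y(G, l) = 1/(G + l)
I = 2*sqrt(9482) (I = sqrt(17496 + 20432) = sqrt(37928) = 2*sqrt(9482) ≈ 194.75)
sqrt(I + Y(w, -164)) = sqrt(2*sqrt(9482) + 1/(-204 - 164)) = sqrt(2*sqrt(9482) + 1/(-368)) = sqrt(2*sqrt(9482) - 1/368) = sqrt(-1/368 + 2*sqrt(9482))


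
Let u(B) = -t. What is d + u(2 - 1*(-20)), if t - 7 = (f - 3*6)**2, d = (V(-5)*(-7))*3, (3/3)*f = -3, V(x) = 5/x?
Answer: -427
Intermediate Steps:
f = -3
d = 21 (d = ((5/(-5))*(-7))*3 = ((5*(-1/5))*(-7))*3 = -1*(-7)*3 = 7*3 = 21)
t = 448 (t = 7 + (-3 - 3*6)**2 = 7 + (-3 - 18)**2 = 7 + (-21)**2 = 7 + 441 = 448)
u(B) = -448 (u(B) = -1*448 = -448)
d + u(2 - 1*(-20)) = 21 - 448 = -427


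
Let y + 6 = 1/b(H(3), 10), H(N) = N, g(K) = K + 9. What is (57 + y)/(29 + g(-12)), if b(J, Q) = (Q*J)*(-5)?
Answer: 7649/3900 ≈ 1.9613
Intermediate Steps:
g(K) = 9 + K
b(J, Q) = -5*J*Q (b(J, Q) = (J*Q)*(-5) = -5*J*Q)
y = -901/150 (y = -6 + 1/(-5*3*10) = -6 + 1/(-150) = -6 - 1/150 = -901/150 ≈ -6.0067)
(57 + y)/(29 + g(-12)) = (57 - 901/150)/(29 + (9 - 12)) = 7649/(150*(29 - 3)) = (7649/150)/26 = (7649/150)*(1/26) = 7649/3900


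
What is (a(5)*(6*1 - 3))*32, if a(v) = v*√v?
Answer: 480*√5 ≈ 1073.3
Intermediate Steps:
a(v) = v^(3/2)
(a(5)*(6*1 - 3))*32 = (5^(3/2)*(6*1 - 3))*32 = ((5*√5)*(6 - 3))*32 = ((5*√5)*3)*32 = (15*√5)*32 = 480*√5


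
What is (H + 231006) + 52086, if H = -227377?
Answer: 55715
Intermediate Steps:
(H + 231006) + 52086 = (-227377 + 231006) + 52086 = 3629 + 52086 = 55715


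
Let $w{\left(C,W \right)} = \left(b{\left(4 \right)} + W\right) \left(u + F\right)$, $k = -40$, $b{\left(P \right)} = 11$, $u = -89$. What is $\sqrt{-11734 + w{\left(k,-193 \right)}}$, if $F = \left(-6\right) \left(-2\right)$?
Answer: $2 \sqrt{570} \approx 47.749$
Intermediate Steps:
$F = 12$
$w{\left(C,W \right)} = -847 - 77 W$ ($w{\left(C,W \right)} = \left(11 + W\right) \left(-89 + 12\right) = \left(11 + W\right) \left(-77\right) = -847 - 77 W$)
$\sqrt{-11734 + w{\left(k,-193 \right)}} = \sqrt{-11734 - -14014} = \sqrt{-11734 + \left(-847 + 14861\right)} = \sqrt{-11734 + 14014} = \sqrt{2280} = 2 \sqrt{570}$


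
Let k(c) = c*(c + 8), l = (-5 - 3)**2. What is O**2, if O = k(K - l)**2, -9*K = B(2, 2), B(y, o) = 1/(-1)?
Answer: 6997506635773875390625/43046721 ≈ 1.6256e+14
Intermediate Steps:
B(y, o) = -1 (B(y, o) = 1*(-1) = -1)
l = 64 (l = (-8)**2 = 64)
K = 1/9 (K = -1/9*(-1) = 1/9 ≈ 0.11111)
k(c) = c*(8 + c)
O = 83651100625/6561 (O = ((1/9 - 1*64)*(8 + (1/9 - 1*64)))**2 = ((1/9 - 64)*(8 + (1/9 - 64)))**2 = (-575*(8 - 575/9)/9)**2 = (-575/9*(-503/9))**2 = (289225/81)**2 = 83651100625/6561 ≈ 1.2750e+7)
O**2 = (83651100625/6561)**2 = 6997506635773875390625/43046721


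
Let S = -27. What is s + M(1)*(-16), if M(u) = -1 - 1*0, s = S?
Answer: -11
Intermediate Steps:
s = -27
M(u) = -1 (M(u) = -1 + 0 = -1)
s + M(1)*(-16) = -27 - 1*(-16) = -27 + 16 = -11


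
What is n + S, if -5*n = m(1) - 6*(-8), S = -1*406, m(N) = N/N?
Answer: -2079/5 ≈ -415.80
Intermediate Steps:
m(N) = 1
S = -406
n = -49/5 (n = -(1 - 6*(-8))/5 = -(1 + 48)/5 = -⅕*49 = -49/5 ≈ -9.8000)
n + S = -49/5 - 406 = -2079/5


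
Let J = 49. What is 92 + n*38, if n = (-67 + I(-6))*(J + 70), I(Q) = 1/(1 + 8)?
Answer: -2721416/9 ≈ -3.0238e+5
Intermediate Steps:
I(Q) = ⅑ (I(Q) = 1/9 = ⅑)
n = -71638/9 (n = (-67 + ⅑)*(49 + 70) = -602/9*119 = -71638/9 ≈ -7959.8)
92 + n*38 = 92 - 71638/9*38 = 92 - 2722244/9 = -2721416/9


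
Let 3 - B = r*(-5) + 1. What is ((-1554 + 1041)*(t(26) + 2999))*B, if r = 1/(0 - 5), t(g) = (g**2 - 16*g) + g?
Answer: -1685205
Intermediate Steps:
t(g) = g**2 - 15*g
r = -1/5 (r = 1/(-5) = -1/5 ≈ -0.20000)
B = 1 (B = 3 - (-1/5*(-5) + 1) = 3 - (1 + 1) = 3 - 1*2 = 3 - 2 = 1)
((-1554 + 1041)*(t(26) + 2999))*B = ((-1554 + 1041)*(26*(-15 + 26) + 2999))*1 = -513*(26*11 + 2999)*1 = -513*(286 + 2999)*1 = -513*3285*1 = -1685205*1 = -1685205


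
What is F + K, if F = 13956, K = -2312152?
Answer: -2298196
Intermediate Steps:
F + K = 13956 - 2312152 = -2298196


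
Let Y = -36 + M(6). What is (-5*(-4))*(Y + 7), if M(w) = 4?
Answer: -500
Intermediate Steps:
Y = -32 (Y = -36 + 4 = -32)
(-5*(-4))*(Y + 7) = (-5*(-4))*(-32 + 7) = 20*(-25) = -500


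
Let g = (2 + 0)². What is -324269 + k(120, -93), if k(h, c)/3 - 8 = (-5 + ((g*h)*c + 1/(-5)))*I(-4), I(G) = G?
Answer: 1057487/5 ≈ 2.1150e+5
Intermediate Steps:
g = 4 (g = 2² = 4)
k(h, c) = 432/5 - 48*c*h (k(h, c) = 24 + 3*((-5 + ((4*h)*c + 1/(-5)))*(-4)) = 24 + 3*((-5 + (4*c*h - ⅕))*(-4)) = 24 + 3*((-5 + (-⅕ + 4*c*h))*(-4)) = 24 + 3*((-26/5 + 4*c*h)*(-4)) = 24 + 3*(104/5 - 16*c*h) = 24 + (312/5 - 48*c*h) = 432/5 - 48*c*h)
-324269 + k(120, -93) = -324269 + (432/5 - 48*(-93)*120) = -324269 + (432/5 + 535680) = -324269 + 2678832/5 = 1057487/5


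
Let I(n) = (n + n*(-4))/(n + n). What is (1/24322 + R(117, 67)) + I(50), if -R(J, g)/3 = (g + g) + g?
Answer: -7351324/12161 ≈ -604.50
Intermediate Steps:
R(J, g) = -9*g (R(J, g) = -3*((g + g) + g) = -3*(2*g + g) = -9*g)
I(n) = -3/2 (I(n) = (n - 4*n)/((2*n)) = (-3*n)*(1/(2*n)) = -3/2)
(1/24322 + R(117, 67)) + I(50) = (1/24322 - 9*67) - 3/2 = (1/24322 - 603) - 3/2 = -14666165/24322 - 3/2 = -7351324/12161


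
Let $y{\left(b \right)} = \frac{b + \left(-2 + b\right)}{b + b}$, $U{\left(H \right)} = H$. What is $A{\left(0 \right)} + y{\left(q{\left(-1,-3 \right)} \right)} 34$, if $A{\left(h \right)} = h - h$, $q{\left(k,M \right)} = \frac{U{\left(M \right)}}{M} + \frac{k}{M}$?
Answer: $\frac{17}{2} \approx 8.5$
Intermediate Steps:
$q{\left(k,M \right)} = 1 + \frac{k}{M}$ ($q{\left(k,M \right)} = \frac{M}{M} + \frac{k}{M} = 1 + \frac{k}{M}$)
$A{\left(h \right)} = 0$
$y{\left(b \right)} = \frac{-2 + 2 b}{2 b}$
$A{\left(0 \right)} + y{\left(q{\left(-1,-3 \right)} \right)} 34 = 0 + \frac{-1 + \frac{-3 - 1}{-3}}{\frac{1}{-3} \left(-3 - 1\right)} 34 = 0 + \frac{-1 - - \frac{4}{3}}{\left(- \frac{1}{3}\right) \left(-4\right)} 34 = 0 + \frac{-1 + \frac{4}{3}}{\frac{4}{3}} \cdot 34 = 0 + \frac{3}{4} \cdot \frac{1}{3} \cdot 34 = 0 + \frac{1}{4} \cdot 34 = 0 + \frac{17}{2} = \frac{17}{2}$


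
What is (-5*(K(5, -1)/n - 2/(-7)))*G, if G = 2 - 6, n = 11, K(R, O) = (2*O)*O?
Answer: 720/77 ≈ 9.3506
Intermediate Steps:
K(R, O) = 2*O**2
G = -4
(-5*(K(5, -1)/n - 2/(-7)))*G = -5*((2*(-1)**2)/11 - 2/(-7))*(-4) = -5*((2*1)*(1/11) - 2*(-1/7))*(-4) = -5*(2*(1/11) + 2/7)*(-4) = -5*(2/11 + 2/7)*(-4) = -5*36/77*(-4) = -180/77*(-4) = 720/77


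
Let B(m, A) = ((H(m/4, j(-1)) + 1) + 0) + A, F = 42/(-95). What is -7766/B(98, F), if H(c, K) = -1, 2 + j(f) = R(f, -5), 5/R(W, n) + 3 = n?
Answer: 368885/21 ≈ 17566.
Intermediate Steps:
R(W, n) = 5/(-3 + n)
F = -42/95 (F = 42*(-1/95) = -42/95 ≈ -0.44211)
j(f) = -21/8 (j(f) = -2 + 5/(-3 - 5) = -2 + 5/(-8) = -2 + 5*(-1/8) = -2 - 5/8 = -21/8)
B(m, A) = A (B(m, A) = ((-1 + 1) + 0) + A = (0 + 0) + A = 0 + A = A)
-7766/B(98, F) = -7766/(-42/95) = -7766*(-95/42) = 368885/21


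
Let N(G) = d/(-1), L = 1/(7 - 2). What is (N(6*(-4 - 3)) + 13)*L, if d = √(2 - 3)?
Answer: 13/5 - I/5 ≈ 2.6 - 0.2*I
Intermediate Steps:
L = ⅕ (L = 1/5 = ⅕ ≈ 0.20000)
d = I (d = √(-1) = I ≈ 1.0*I)
N(G) = -I (N(G) = I/(-1) = I*(-1) = -I)
(N(6*(-4 - 3)) + 13)*L = (-I + 13)*(⅕) = (13 - I)*(⅕) = 13/5 - I/5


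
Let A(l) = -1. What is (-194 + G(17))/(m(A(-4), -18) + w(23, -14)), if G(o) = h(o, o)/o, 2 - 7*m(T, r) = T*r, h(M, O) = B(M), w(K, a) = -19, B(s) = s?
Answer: 1351/149 ≈ 9.0671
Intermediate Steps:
h(M, O) = M
m(T, r) = 2/7 - T*r/7
G(o) = 1 (G(o) = o/o = 1)
(-194 + G(17))/(m(A(-4), -18) + w(23, -14)) = (-194 + 1)/((2/7 - ⅐*(-1)*(-18)) - 19) = -193/((2/7 - 18/7) - 19) = -193/(-16/7 - 19) = -193/(-149/7) = -193*(-7/149) = 1351/149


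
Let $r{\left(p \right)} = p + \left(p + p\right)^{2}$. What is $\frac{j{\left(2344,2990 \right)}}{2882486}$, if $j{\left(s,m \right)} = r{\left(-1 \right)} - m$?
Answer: $- \frac{2987}{2882486} \approx -0.0010363$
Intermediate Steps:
$r{\left(p \right)} = p + 4 p^{2}$ ($r{\left(p \right)} = p + \left(2 p\right)^{2} = p + 4 p^{2}$)
$j{\left(s,m \right)} = 3 - m$ ($j{\left(s,m \right)} = - (1 + 4 \left(-1\right)) - m = - (1 - 4) - m = \left(-1\right) \left(-3\right) - m = 3 - m$)
$\frac{j{\left(2344,2990 \right)}}{2882486} = \frac{3 - 2990}{2882486} = \left(3 - 2990\right) \frac{1}{2882486} = \left(-2987\right) \frac{1}{2882486} = - \frac{2987}{2882486}$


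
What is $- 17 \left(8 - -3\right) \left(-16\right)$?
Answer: $2992$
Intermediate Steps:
$- 17 \left(8 - -3\right) \left(-16\right) = - 17 \left(8 + 3\right) \left(-16\right) = \left(-17\right) 11 \left(-16\right) = \left(-187\right) \left(-16\right) = 2992$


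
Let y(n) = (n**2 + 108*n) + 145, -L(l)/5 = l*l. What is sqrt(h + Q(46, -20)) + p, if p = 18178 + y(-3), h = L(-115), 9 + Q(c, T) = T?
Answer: 18008 + I*sqrt(66154) ≈ 18008.0 + 257.2*I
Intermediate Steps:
L(l) = -5*l**2 (L(l) = -5*l*l = -5*l**2)
Q(c, T) = -9 + T
y(n) = 145 + n**2 + 108*n
h = -66125 (h = -5*(-115)**2 = -5*13225 = -66125)
p = 18008 (p = 18178 + (145 + (-3)**2 + 108*(-3)) = 18178 + (145 + 9 - 324) = 18178 - 170 = 18008)
sqrt(h + Q(46, -20)) + p = sqrt(-66125 + (-9 - 20)) + 18008 = sqrt(-66125 - 29) + 18008 = sqrt(-66154) + 18008 = I*sqrt(66154) + 18008 = 18008 + I*sqrt(66154)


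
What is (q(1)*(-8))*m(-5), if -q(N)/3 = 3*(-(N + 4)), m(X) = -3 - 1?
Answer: 1440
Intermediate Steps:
m(X) = -4
q(N) = 36 + 9*N (q(N) = -9*(-(N + 4)) = -9*(-(4 + N)) = -9*(-4 - N) = -3*(-12 - 3*N) = 36 + 9*N)
(q(1)*(-8))*m(-5) = ((36 + 9*1)*(-8))*(-4) = ((36 + 9)*(-8))*(-4) = (45*(-8))*(-4) = -360*(-4) = 1440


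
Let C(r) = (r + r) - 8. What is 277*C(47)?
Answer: 23822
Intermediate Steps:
C(r) = -8 + 2*r (C(r) = 2*r - 8 = -8 + 2*r)
277*C(47) = 277*(-8 + 2*47) = 277*(-8 + 94) = 277*86 = 23822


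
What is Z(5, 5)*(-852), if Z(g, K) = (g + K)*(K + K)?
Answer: -85200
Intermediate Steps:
Z(g, K) = 2*K*(K + g) (Z(g, K) = (K + g)*(2*K) = 2*K*(K + g))
Z(5, 5)*(-852) = (2*5*(5 + 5))*(-852) = (2*5*10)*(-852) = 100*(-852) = -85200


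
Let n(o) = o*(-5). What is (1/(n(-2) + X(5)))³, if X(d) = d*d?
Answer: 1/42875 ≈ 2.3324e-5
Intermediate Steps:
X(d) = d²
n(o) = -5*o
(1/(n(-2) + X(5)))³ = (1/(-5*(-2) + 5²))³ = (1/(10 + 25))³ = (1/35)³ = 1/42875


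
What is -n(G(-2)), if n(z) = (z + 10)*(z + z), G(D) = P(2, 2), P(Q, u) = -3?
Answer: 42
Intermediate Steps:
G(D) = -3
n(z) = 2*z*(10 + z) (n(z) = (10 + z)*(2*z) = 2*z*(10 + z))
-n(G(-2)) = -2*(-3)*(10 - 3) = -2*(-3)*7 = -1*(-42) = 42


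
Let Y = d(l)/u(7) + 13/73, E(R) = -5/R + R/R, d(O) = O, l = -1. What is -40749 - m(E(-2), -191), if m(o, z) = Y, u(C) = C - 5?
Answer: -5949307/146 ≈ -40749.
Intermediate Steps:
u(C) = -5 + C
E(R) = 1 - 5/R (E(R) = -5/R + 1 = 1 - 5/R)
Y = -47/146 (Y = -1/(-5 + 7) + 13/73 = -1/2 + 13*(1/73) = -1*½ + 13/73 = -½ + 13/73 = -47/146 ≈ -0.32192)
m(o, z) = -47/146
-40749 - m(E(-2), -191) = -40749 - 1*(-47/146) = -40749 + 47/146 = -5949307/146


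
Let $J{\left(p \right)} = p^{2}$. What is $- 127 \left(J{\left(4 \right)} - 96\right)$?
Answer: $10160$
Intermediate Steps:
$- 127 \left(J{\left(4 \right)} - 96\right) = - 127 \left(4^{2} - 96\right) = - 127 \left(16 - 96\right) = \left(-127\right) \left(-80\right) = 10160$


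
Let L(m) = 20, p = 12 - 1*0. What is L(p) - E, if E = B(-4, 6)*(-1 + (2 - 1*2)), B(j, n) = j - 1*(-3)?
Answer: 19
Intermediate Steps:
B(j, n) = 3 + j (B(j, n) = j + 3 = 3 + j)
p = 12 (p = 12 + 0 = 12)
E = 1 (E = (3 - 4)*(-1 + (2 - 1*2)) = -(-1 + (2 - 2)) = -(-1 + 0) = -1*(-1) = 1)
L(p) - E = 20 - 1*1 = 20 - 1 = 19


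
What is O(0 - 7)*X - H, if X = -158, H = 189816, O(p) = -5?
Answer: -189026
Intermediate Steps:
O(0 - 7)*X - H = -5*(-158) - 1*189816 = 790 - 189816 = -189026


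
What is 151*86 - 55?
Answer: 12931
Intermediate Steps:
151*86 - 55 = 12986 - 55 = 12931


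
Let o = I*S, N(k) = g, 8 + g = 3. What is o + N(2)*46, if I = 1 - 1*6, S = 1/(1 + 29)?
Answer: -1381/6 ≈ -230.17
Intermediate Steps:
S = 1/30 ≈ 0.033333
g = -5 (g = -8 + 3 = -5)
I = -5 (I = 1 - 6 = -5)
N(k) = -5
o = -⅙ (o = -5*1/30 = -⅙ ≈ -0.16667)
o + N(2)*46 = -⅙ - 5*46 = -⅙ - 230 = -1381/6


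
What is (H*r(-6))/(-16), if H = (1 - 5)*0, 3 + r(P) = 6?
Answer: 0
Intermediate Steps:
r(P) = 3 (r(P) = -3 + 6 = 3)
H = 0 (H = -4*0 = 0)
(H*r(-6))/(-16) = (0*3)/(-16) = 0*(-1/16) = 0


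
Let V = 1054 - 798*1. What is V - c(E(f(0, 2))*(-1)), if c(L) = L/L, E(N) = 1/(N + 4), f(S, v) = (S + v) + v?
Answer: 255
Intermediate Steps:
f(S, v) = S + 2*v
E(N) = 1/(4 + N)
V = 256 (V = 1054 - 798 = 256)
c(L) = 1
V - c(E(f(0, 2))*(-1)) = 256 - 1*1 = 256 - 1 = 255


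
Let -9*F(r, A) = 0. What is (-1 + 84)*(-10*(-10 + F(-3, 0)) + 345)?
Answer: 36935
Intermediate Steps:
F(r, A) = 0 (F(r, A) = -1/9*0 = 0)
(-1 + 84)*(-10*(-10 + F(-3, 0)) + 345) = (-1 + 84)*(-10*(-10 + 0) + 345) = 83*(-10*(-10) + 345) = 83*(100 + 345) = 83*445 = 36935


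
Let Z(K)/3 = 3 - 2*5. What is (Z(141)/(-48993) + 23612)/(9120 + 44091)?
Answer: 55086797/124141263 ≈ 0.44374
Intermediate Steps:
Z(K) = -21 (Z(K) = 3*(3 - 2*5) = 3*(3 - 10) = 3*(-7) = -21)
(Z(141)/(-48993) + 23612)/(9120 + 44091) = (-21/(-48993) + 23612)/(9120 + 44091) = (-21*(-1/48993) + 23612)/53211 = (1/2333 + 23612)*(1/53211) = (55086797/2333)*(1/53211) = 55086797/124141263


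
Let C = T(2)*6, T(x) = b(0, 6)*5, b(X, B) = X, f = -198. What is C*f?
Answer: 0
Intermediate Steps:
T(x) = 0 (T(x) = 0*5 = 0)
C = 0 (C = 0*6 = 0)
C*f = 0*(-198) = 0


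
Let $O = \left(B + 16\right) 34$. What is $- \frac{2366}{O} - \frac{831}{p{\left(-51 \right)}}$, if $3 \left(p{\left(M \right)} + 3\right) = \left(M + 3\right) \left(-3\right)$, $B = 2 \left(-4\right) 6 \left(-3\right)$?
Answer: $- \frac{154237}{8160} \approx -18.902$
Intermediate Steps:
$B = 144$ ($B = \left(-8\right) 6 \left(-3\right) = \left(-48\right) \left(-3\right) = 144$)
$p{\left(M \right)} = -6 - M$ ($p{\left(M \right)} = -3 + \frac{\left(M + 3\right) \left(-3\right)}{3} = -3 + \frac{\left(3 + M\right) \left(-3\right)}{3} = -3 + \frac{-9 - 3 M}{3} = -3 - \left(3 + M\right) = -6 - M$)
$O = 5440$ ($O = \left(144 + 16\right) 34 = 160 \cdot 34 = 5440$)
$- \frac{2366}{O} - \frac{831}{p{\left(-51 \right)}} = - \frac{2366}{5440} - \frac{831}{-6 - -51} = \left(-2366\right) \frac{1}{5440} - \frac{831}{-6 + 51} = - \frac{1183}{2720} - \frac{831}{45} = - \frac{1183}{2720} - \frac{277}{15} = - \frac{154237}{8160}$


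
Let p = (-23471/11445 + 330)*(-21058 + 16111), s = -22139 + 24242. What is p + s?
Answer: -883042718/545 ≈ -1.6203e+6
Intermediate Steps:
s = 2103
p = -884188853/545 (p = (-23471*1/11445 + 330)*(-4947) = (-3353/1635 + 330)*(-4947) = (536197/1635)*(-4947) = -884188853/545 ≈ -1.6224e+6)
p + s = -884188853/545 + 2103 = -883042718/545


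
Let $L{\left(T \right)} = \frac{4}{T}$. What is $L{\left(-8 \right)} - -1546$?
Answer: $\frac{3091}{2} \approx 1545.5$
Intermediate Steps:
$L{\left(-8 \right)} - -1546 = \frac{4}{-8} - -1546 = 4 \left(- \frac{1}{8}\right) + 1546 = - \frac{1}{2} + 1546 = \frac{3091}{2}$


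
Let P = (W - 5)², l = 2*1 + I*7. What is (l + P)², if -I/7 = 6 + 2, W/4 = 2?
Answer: 145161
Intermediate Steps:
W = 8 (W = 4*2 = 8)
I = -56 (I = -7*(6 + 2) = -7*8 = -56)
l = -390 (l = 2*1 - 56*7 = 2 - 392 = -390)
P = 9 (P = (8 - 5)² = 3² = 9)
(l + P)² = (-390 + 9)² = (-381)² = 145161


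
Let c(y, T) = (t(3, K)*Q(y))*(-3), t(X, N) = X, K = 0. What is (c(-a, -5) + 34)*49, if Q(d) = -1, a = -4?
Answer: 2107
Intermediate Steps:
c(y, T) = 9 (c(y, T) = (3*(-1))*(-3) = -3*(-3) = 9)
(c(-a, -5) + 34)*49 = (9 + 34)*49 = 43*49 = 2107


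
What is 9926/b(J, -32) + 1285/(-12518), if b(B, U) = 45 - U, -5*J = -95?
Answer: 1612399/12518 ≈ 128.81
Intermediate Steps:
J = 19 (J = -1/5*(-95) = 19)
9926/b(J, -32) + 1285/(-12518) = 9926/(45 - 1*(-32)) + 1285/(-12518) = 9926/(45 + 32) + 1285*(-1/12518) = 9926/77 - 1285/12518 = 9926*(1/77) - 1285/12518 = 1418/11 - 1285/12518 = 1612399/12518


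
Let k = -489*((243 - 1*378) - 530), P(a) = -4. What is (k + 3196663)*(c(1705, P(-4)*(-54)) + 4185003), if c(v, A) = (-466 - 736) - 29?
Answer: 14734609050656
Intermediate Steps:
c(v, A) = -1231 (c(v, A) = -1202 - 29 = -1231)
k = 325185 (k = -489*((243 - 378) - 530) = -489*(-135 - 530) = -489*(-665) = 325185)
(k + 3196663)*(c(1705, P(-4)*(-54)) + 4185003) = (325185 + 3196663)*(-1231 + 4185003) = 3521848*4183772 = 14734609050656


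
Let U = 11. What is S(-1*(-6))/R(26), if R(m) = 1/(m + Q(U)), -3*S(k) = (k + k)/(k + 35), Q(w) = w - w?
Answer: -104/41 ≈ -2.5366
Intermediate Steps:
Q(w) = 0
S(k) = -2*k/(3*(35 + k)) (S(k) = -(k + k)/(3*(k + 35)) = -2*k/(3*(35 + k)))
R(m) = 1/m (R(m) = 1/(m + 0) = 1/m)
S(-1*(-6))/R(26) = (-2*(-1*(-6))/(105 + 3*(-1*(-6))))/(1/26) = (-2*6/(105 + 3*6))/(1/26) = -2*6/(105 + 18)*26 = -2*6/123*26 = -2*6*1/123*26 = -4/41*26 = -104/41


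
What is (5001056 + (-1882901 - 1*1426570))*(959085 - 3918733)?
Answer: -5006496162080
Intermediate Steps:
(5001056 + (-1882901 - 1*1426570))*(959085 - 3918733) = (5001056 + (-1882901 - 1426570))*(-2959648) = (5001056 - 3309471)*(-2959648) = 1691585*(-2959648) = -5006496162080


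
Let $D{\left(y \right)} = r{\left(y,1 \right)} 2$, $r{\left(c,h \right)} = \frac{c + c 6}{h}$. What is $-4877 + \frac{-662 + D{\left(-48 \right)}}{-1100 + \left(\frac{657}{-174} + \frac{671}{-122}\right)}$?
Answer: $- \frac{156849527}{32169} \approx -4875.8$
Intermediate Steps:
$r{\left(c,h \right)} = \frac{7 c}{h}$ ($r{\left(c,h \right)} = \frac{c + 6 c}{h} = \frac{7 c}{h}$)
$D{\left(y \right)} = 14 y$ ($D{\left(y \right)} = \frac{7 y}{1} \cdot 2 = 7 y 1 \cdot 2 = 7 y 2 = 14 y$)
$-4877 + \frac{-662 + D{\left(-48 \right)}}{-1100 + \left(\frac{657}{-174} + \frac{671}{-122}\right)} = -4877 + \frac{-662 + 14 \left(-48\right)}{-1100 + \left(\frac{657}{-174} + \frac{671}{-122}\right)} = -4877 + \frac{-662 - 672}{-1100 + \left(657 \left(- \frac{1}{174}\right) + 671 \left(- \frac{1}{122}\right)\right)} = -4877 - \frac{1334}{-1100 - \frac{269}{29}} = -4877 - \frac{1334}{- \frac{32169}{29}} = -4877 - - \frac{38686}{32169} = -4877 + \frac{38686}{32169} = - \frac{156849527}{32169}$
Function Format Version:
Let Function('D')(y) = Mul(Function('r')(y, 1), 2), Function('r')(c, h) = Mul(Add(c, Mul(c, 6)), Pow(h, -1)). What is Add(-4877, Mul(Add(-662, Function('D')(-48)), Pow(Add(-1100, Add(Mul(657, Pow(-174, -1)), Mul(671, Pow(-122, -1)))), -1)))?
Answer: Rational(-156849527, 32169) ≈ -4875.8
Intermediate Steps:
Function('r')(c, h) = Mul(7, c, Pow(h, -1)) (Function('r')(c, h) = Mul(Add(c, Mul(6, c)), Pow(h, -1)) = Mul(Mul(7, c), Pow(h, -1)) = Mul(7, c, Pow(h, -1)))
Function('D')(y) = Mul(14, y) (Function('D')(y) = Mul(Mul(7, y, Pow(1, -1)), 2) = Mul(Mul(7, y, 1), 2) = Mul(Mul(7, y), 2) = Mul(14, y))
Add(-4877, Mul(Add(-662, Function('D')(-48)), Pow(Add(-1100, Add(Mul(657, Pow(-174, -1)), Mul(671, Pow(-122, -1)))), -1))) = Add(-4877, Mul(Add(-662, Mul(14, -48)), Pow(Add(-1100, Add(Mul(657, Pow(-174, -1)), Mul(671, Pow(-122, -1)))), -1))) = Add(-4877, Mul(Add(-662, -672), Pow(Add(-1100, Add(Mul(657, Rational(-1, 174)), Mul(671, Rational(-1, 122)))), -1))) = Add(-4877, Mul(-1334, Pow(Add(-1100, Add(Rational(-219, 58), Rational(-11, 2))), -1))) = Add(-4877, Mul(-1334, Pow(Add(-1100, Rational(-269, 29)), -1))) = Add(-4877, Mul(-1334, Pow(Rational(-32169, 29), -1))) = Add(-4877, Mul(-1334, Rational(-29, 32169))) = Add(-4877, Rational(38686, 32169)) = Rational(-156849527, 32169)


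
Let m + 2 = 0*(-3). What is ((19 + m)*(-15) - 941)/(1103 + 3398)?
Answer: -1196/4501 ≈ -0.26572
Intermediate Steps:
m = -2 (m = -2 + 0*(-3) = -2 + 0 = -2)
((19 + m)*(-15) - 941)/(1103 + 3398) = ((19 - 2)*(-15) - 941)/(1103 + 3398) = (17*(-15) - 941)/4501 = (-255 - 941)*(1/4501) = -1196*1/4501 = -1196/4501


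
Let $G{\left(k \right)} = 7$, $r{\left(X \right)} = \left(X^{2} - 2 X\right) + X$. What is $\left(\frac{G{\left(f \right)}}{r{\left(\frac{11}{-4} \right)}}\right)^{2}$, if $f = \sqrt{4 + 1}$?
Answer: $\frac{12544}{27225} \approx 0.46075$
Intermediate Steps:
$r{\left(X \right)} = X^{2} - X$
$f = \sqrt{5} \approx 2.2361$
$\left(\frac{G{\left(f \right)}}{r{\left(\frac{11}{-4} \right)}}\right)^{2} = \left(\frac{7}{\frac{11}{-4} \left(-1 + \frac{11}{-4}\right)}\right)^{2} = \left(\frac{7}{11 \left(- \frac{1}{4}\right) \left(-1 + 11 \left(- \frac{1}{4}\right)\right)}\right)^{2} = \left(\frac{7}{\left(- \frac{11}{4}\right) \left(-1 - \frac{11}{4}\right)}\right)^{2} = \left(\frac{7}{\left(- \frac{11}{4}\right) \left(- \frac{15}{4}\right)}\right)^{2} = \left(\frac{7}{\frac{165}{16}}\right)^{2} = \left(7 \cdot \frac{16}{165}\right)^{2} = \left(\frac{112}{165}\right)^{2} = \frac{12544}{27225}$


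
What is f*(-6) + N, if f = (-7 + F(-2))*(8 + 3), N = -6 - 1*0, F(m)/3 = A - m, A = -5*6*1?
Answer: 6000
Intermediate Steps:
A = -30 (A = -30*1 = -30)
F(m) = -90 - 3*m (F(m) = 3*(-30 - m) = -90 - 3*m)
N = -6 (N = -6 + 0 = -6)
f = -1001 (f = (-7 + (-90 - 3*(-2)))*(8 + 3) = (-7 + (-90 + 6))*11 = (-7 - 84)*11 = -91*11 = -1001)
f*(-6) + N = -1001*(-6) - 6 = 6006 - 6 = 6000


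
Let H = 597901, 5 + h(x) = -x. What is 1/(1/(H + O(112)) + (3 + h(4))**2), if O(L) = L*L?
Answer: 610445/21976021 ≈ 0.027778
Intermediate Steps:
h(x) = -5 - x
O(L) = L**2
1/(1/(H + O(112)) + (3 + h(4))**2) = 1/(1/(597901 + 112**2) + (3 + (-5 - 1*4))**2) = 1/(1/(597901 + 12544) + (3 + (-5 - 4))**2) = 1/(1/610445 + (3 - 9)**2) = 1/(1/610445 + (-6)**2) = 1/(1/610445 + 36) = 1/(21976021/610445) = 610445/21976021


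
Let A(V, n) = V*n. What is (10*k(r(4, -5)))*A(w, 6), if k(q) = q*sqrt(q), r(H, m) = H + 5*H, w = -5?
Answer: -14400*sqrt(6) ≈ -35273.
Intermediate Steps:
r(H, m) = 6*H
k(q) = q**(3/2)
(10*k(r(4, -5)))*A(w, 6) = (10*(6*4)**(3/2))*(-5*6) = (10*24**(3/2))*(-30) = (10*(48*sqrt(6)))*(-30) = (480*sqrt(6))*(-30) = -14400*sqrt(6)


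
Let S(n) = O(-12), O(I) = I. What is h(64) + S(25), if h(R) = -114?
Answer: -126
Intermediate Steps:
S(n) = -12
h(64) + S(25) = -114 - 12 = -126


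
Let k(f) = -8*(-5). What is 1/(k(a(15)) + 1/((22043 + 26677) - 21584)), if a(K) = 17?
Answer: 27136/1085441 ≈ 0.025000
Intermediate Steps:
k(f) = 40
1/(k(a(15)) + 1/((22043 + 26677) - 21584)) = 1/(40 + 1/((22043 + 26677) - 21584)) = 1/(40 + 1/(48720 - 21584)) = 1/(40 + 1/27136) = 1/(1085441/27136) = 27136/1085441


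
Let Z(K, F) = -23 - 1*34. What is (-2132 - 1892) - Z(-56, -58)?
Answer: -3967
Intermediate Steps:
Z(K, F) = -57 (Z(K, F) = -23 - 34 = -57)
(-2132 - 1892) - Z(-56, -58) = (-2132 - 1892) - 1*(-57) = -4024 + 57 = -3967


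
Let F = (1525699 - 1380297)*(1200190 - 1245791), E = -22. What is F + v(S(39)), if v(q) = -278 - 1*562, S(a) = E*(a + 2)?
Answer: -6630477442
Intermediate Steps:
S(a) = -44 - 22*a (S(a) = -22*(a + 2) = -22*(2 + a) = -44 - 22*a)
F = -6630476602 (F = 145402*(-45601) = -6630476602)
v(q) = -840 (v(q) = -278 - 562 = -840)
F + v(S(39)) = -6630476602 - 840 = -6630477442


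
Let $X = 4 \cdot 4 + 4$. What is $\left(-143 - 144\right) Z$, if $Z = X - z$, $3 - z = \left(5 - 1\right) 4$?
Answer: $-9471$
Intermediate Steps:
$z = -13$ ($z = 3 - \left(5 - 1\right) 4 = 3 - 4 \cdot 4 = 3 - 16 = -13$)
$X = 20$ ($X = 16 + 4 = 20$)
$Z = 33$ ($Z = 20 - -13 = 20 + 13 = 33$)
$\left(-143 - 144\right) Z = \left(-143 - 144\right) 33 = \left(-287\right) 33 = -9471$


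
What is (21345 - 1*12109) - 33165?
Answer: -23929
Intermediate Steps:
(21345 - 1*12109) - 33165 = (21345 - 12109) - 33165 = 9236 - 33165 = -23929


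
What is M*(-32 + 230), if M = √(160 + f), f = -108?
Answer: 396*√13 ≈ 1427.8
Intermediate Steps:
M = 2*√13 (M = √(160 - 108) = √52 = 2*√13 ≈ 7.2111)
M*(-32 + 230) = (2*√13)*(-32 + 230) = (2*√13)*198 = 396*√13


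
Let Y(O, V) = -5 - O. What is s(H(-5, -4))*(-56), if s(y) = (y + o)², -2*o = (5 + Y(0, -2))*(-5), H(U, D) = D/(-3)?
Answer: -896/9 ≈ -99.556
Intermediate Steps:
H(U, D) = -D/3 (H(U, D) = D*(-⅓) = -D/3)
o = 0 (o = -(5 + (-5 - 1*0))*(-5)/2 = -(5 + (-5 + 0))*(-5)/2 = -(5 - 5)*(-5)/2 = -0*(-5) = -½*0 = 0)
s(y) = y² (s(y) = (y + 0)² = y²)
s(H(-5, -4))*(-56) = (-⅓*(-4))²*(-56) = (4/3)²*(-56) = (16/9)*(-56) = -896/9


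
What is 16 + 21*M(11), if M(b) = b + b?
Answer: 478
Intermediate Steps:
M(b) = 2*b
16 + 21*M(11) = 16 + 21*(2*11) = 16 + 21*22 = 16 + 462 = 478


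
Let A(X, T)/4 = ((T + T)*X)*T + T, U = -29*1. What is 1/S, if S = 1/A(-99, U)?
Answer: -666188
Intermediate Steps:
U = -29
A(X, T) = 4*T + 8*X*T² (A(X, T) = 4*(((T + T)*X)*T + T) = 4*(((2*T)*X)*T + T) = 4*((2*T*X)*T + T) = 4*(2*X*T² + T) = 4*(T + 2*X*T²) = 4*T + 8*X*T²)
S = -1/666188 (S = 1/(4*(-29)*(1 + 2*(-29)*(-99))) = 1/(4*(-29)*(1 + 5742)) = 1/(4*(-29)*5743) = 1/(-666188) = -1/666188 ≈ -1.5011e-6)
1/S = 1/(-1/666188) = -666188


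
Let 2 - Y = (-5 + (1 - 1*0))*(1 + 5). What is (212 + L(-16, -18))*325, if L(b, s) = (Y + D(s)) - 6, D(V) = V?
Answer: 69550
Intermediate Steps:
Y = 26 (Y = 2 - (-5 + (1 - 1*0))*(1 + 5) = 2 - (-5 + (1 + 0))*6 = 2 - (-5 + 1)*6 = 2 - (-4)*6 = 2 - 1*(-24) = 2 + 24 = 26)
L(b, s) = 20 + s (L(b, s) = (26 + s) - 6 = 20 + s)
(212 + L(-16, -18))*325 = (212 + (20 - 18))*325 = (212 + 2)*325 = 214*325 = 69550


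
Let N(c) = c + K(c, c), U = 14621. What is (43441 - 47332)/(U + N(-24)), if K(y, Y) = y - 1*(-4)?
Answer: -1297/4859 ≈ -0.26693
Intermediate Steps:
K(y, Y) = 4 + y (K(y, Y) = y + 4 = 4 + y)
N(c) = 4 + 2*c (N(c) = c + (4 + c) = 4 + 2*c)
(43441 - 47332)/(U + N(-24)) = (43441 - 47332)/(14621 + (4 + 2*(-24))) = -3891/(14621 + (4 - 48)) = -3891/(14621 - 44) = -3891/14577 = -3891*1/14577 = -1297/4859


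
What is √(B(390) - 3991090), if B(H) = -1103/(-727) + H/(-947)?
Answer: I*√1891734484896625331/688469 ≈ 1997.8*I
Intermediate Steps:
B(H) = 1103/727 - H/947 (B(H) = -1103*(-1/727) + H*(-1/947) = 1103/727 - H/947)
√(B(390) - 3991090) = √((1103/727 - 1/947*390) - 3991090) = √((1103/727 - 390/947) - 3991090) = √(761011/688469 - 3991090) = √(-2747740980199/688469) = I*√1891734484896625331/688469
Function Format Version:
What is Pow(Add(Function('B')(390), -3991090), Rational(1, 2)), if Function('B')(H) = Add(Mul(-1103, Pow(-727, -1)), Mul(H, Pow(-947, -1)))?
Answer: Mul(Rational(1, 688469), I, Pow(1891734484896625331, Rational(1, 2))) ≈ Mul(1997.8, I)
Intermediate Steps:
Function('B')(H) = Add(Rational(1103, 727), Mul(Rational(-1, 947), H)) (Function('B')(H) = Add(Mul(-1103, Rational(-1, 727)), Mul(H, Rational(-1, 947))) = Add(Rational(1103, 727), Mul(Rational(-1, 947), H)))
Pow(Add(Function('B')(390), -3991090), Rational(1, 2)) = Pow(Add(Add(Rational(1103, 727), Mul(Rational(-1, 947), 390)), -3991090), Rational(1, 2)) = Pow(Add(Add(Rational(1103, 727), Rational(-390, 947)), -3991090), Rational(1, 2)) = Pow(Add(Rational(761011, 688469), -3991090), Rational(1, 2)) = Pow(Rational(-2747740980199, 688469), Rational(1, 2)) = Mul(Rational(1, 688469), I, Pow(1891734484896625331, Rational(1, 2)))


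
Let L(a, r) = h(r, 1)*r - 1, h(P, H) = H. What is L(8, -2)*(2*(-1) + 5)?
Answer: -9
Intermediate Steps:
L(a, r) = -1 + r (L(a, r) = 1*r - 1 = r - 1 = -1 + r)
L(8, -2)*(2*(-1) + 5) = (-1 - 2)*(2*(-1) + 5) = -3*(-2 + 5) = -3*3 = -9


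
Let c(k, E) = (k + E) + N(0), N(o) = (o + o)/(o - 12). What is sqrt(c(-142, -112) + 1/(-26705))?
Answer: I*sqrt(3696773695)/3815 ≈ 15.937*I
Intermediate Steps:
N(o) = 2*o/(-12 + o) (N(o) = (2*o)/(-12 + o) = 2*o/(-12 + o))
c(k, E) = E + k (c(k, E) = (k + E) + 2*0/(-12 + 0) = (E + k) + 2*0/(-12) = (E + k) + 2*0*(-1/12) = (E + k) + 0 = E + k)
sqrt(c(-142, -112) + 1/(-26705)) = sqrt((-112 - 142) + 1/(-26705)) = sqrt(-254 - 1/26705) = sqrt(-6783071/26705) = I*sqrt(3696773695)/3815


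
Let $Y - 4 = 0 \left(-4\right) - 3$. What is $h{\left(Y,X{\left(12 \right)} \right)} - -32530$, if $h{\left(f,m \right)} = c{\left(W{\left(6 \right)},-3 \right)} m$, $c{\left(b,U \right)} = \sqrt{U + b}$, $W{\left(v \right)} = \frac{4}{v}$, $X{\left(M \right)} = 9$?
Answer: $32530 + 3 i \sqrt{21} \approx 32530.0 + 13.748 i$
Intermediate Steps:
$Y = 1$ ($Y = 4 + \left(0 \left(-4\right) - 3\right) = 4 + \left(0 - 3\right) = 4 - 3 = 1$)
$h{\left(f,m \right)} = \frac{i m \sqrt{21}}{3}$ ($h{\left(f,m \right)} = \sqrt{-3 + \frac{4}{6}} m = \sqrt{-3 + 4 \cdot \frac{1}{6}} m = \sqrt{-3 + \frac{2}{3}} m = \sqrt{- \frac{7}{3}} m = \frac{i \sqrt{21}}{3} m = \frac{i m \sqrt{21}}{3}$)
$h{\left(Y,X{\left(12 \right)} \right)} - -32530 = \frac{1}{3} i 9 \sqrt{21} - -32530 = 3 i \sqrt{21} + 32530 = 32530 + 3 i \sqrt{21}$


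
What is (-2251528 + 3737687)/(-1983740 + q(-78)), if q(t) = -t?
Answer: -1486159/1983662 ≈ -0.74920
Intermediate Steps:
(-2251528 + 3737687)/(-1983740 + q(-78)) = (-2251528 + 3737687)/(-1983740 - 1*(-78)) = 1486159/(-1983740 + 78) = 1486159/(-1983662) = 1486159*(-1/1983662) = -1486159/1983662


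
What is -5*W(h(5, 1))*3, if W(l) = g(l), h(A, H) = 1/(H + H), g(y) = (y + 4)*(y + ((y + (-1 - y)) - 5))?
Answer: 1485/4 ≈ 371.25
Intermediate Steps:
g(y) = (-6 + y)*(4 + y) (g(y) = (4 + y)*(y + (-1 - 5)) = (4 + y)*(y - 6) = (4 + y)*(-6 + y) = (-6 + y)*(4 + y))
h(A, H) = 1/(2*H)
W(l) = -24 + l² - 2*l
-5*W(h(5, 1))*3 = -5*(-24 + ((½)/1)² - 1/1)*3 = -5*(-24 + ((½)*1)² - 1)*3 = -5*(-24 + (½)² - 2*½)*3 = -5*(-24 + ¼ - 1)*3 = -5*(-99/4)*3 = (495/4)*3 = 1485/4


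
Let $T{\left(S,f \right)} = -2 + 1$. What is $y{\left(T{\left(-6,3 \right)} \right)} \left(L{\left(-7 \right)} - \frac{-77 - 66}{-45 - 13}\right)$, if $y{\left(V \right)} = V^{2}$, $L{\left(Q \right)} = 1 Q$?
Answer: $- \frac{549}{58} \approx -9.4655$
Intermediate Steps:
$L{\left(Q \right)} = Q$
$T{\left(S,f \right)} = -1$
$y{\left(T{\left(-6,3 \right)} \right)} \left(L{\left(-7 \right)} - \frac{-77 - 66}{-45 - 13}\right) = \left(-1\right)^{2} \left(-7 - \frac{-77 - 66}{-45 - 13}\right) = 1 \left(-7 - - \frac{143}{-58}\right) = 1 \left(-7 - \left(-143\right) \left(- \frac{1}{58}\right)\right) = 1 \left(-7 - \frac{143}{58}\right) = 1 \left(- \frac{549}{58}\right) = - \frac{549}{58}$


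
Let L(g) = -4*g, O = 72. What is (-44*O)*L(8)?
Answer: 101376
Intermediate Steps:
(-44*O)*L(8) = (-44*72)*(-4*8) = -3168*(-32) = 101376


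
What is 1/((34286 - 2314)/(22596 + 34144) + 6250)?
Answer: 14185/88664243 ≈ 0.00015999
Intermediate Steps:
1/((34286 - 2314)/(22596 + 34144) + 6250) = 1/(31972/56740 + 6250) = 1/(31972*(1/56740) + 6250) = 1/(7993/14185 + 6250) = 1/(88664243/14185) = 14185/88664243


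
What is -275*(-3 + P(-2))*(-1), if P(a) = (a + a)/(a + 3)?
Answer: -1925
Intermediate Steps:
P(a) = 2*a/(3 + a) (P(a) = (2*a)/(3 + a) = 2*a/(3 + a))
-275*(-3 + P(-2))*(-1) = -275*(-3 + 2*(-2)/(3 - 2))*(-1) = -275*(-3 + 2*(-2)/1)*(-1) = -275*(-3 + 2*(-2)*1)*(-1) = -275*(-3 - 4)*(-1) = -(-1925)*(-1) = -275*7 = -1925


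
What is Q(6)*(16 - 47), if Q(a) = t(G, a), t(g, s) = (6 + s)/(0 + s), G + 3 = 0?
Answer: -62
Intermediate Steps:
G = -3 (G = -3 + 0 = -3)
t(g, s) = (6 + s)/s
Q(a) = (6 + a)/a
Q(6)*(16 - 47) = ((6 + 6)/6)*(16 - 47) = ((⅙)*12)*(-31) = 2*(-31) = -62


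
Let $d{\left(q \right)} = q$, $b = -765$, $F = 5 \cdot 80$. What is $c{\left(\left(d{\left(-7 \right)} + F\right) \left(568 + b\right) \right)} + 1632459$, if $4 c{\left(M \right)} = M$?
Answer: $\frac{6452415}{4} \approx 1.6131 \cdot 10^{6}$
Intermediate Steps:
$F = 400$
$c{\left(M \right)} = \frac{M}{4}$
$c{\left(\left(d{\left(-7 \right)} + F\right) \left(568 + b\right) \right)} + 1632459 = \frac{\left(-7 + 400\right) \left(568 - 765\right)}{4} + 1632459 = \frac{393 \left(-197\right)}{4} + 1632459 = \frac{1}{4} \left(-77421\right) + 1632459 = - \frac{77421}{4} + 1632459 = \frac{6452415}{4}$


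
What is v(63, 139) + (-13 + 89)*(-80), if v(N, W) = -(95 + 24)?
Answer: -6199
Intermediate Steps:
v(N, W) = -119 (v(N, W) = -1*119 = -119)
v(63, 139) + (-13 + 89)*(-80) = -119 + (-13 + 89)*(-80) = -119 + 76*(-80) = -119 - 6080 = -6199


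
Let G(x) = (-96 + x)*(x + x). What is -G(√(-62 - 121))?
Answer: 366 + 192*I*√183 ≈ 366.0 + 2597.3*I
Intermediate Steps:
G(x) = 2*x*(-96 + x) (G(x) = (-96 + x)*(2*x) = 2*x*(-96 + x))
-G(√(-62 - 121)) = -2*√(-62 - 121)*(-96 + √(-62 - 121)) = -2*√(-183)*(-96 + √(-183)) = -2*I*√183*(-96 + I*√183)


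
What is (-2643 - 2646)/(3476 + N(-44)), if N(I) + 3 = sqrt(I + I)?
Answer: -18368697/12061817 + 10578*I*sqrt(22)/12061817 ≈ -1.5229 + 0.0041134*I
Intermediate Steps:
N(I) = -3 + sqrt(2)*sqrt(I) (N(I) = -3 + sqrt(I + I) = -3 + sqrt(2*I) = -3 + sqrt(2)*sqrt(I))
(-2643 - 2646)/(3476 + N(-44)) = (-2643 - 2646)/(3476 + (-3 + sqrt(2)*sqrt(-44))) = -5289/(3476 + (-3 + sqrt(2)*(2*I*sqrt(11)))) = -5289/(3476 + (-3 + 2*I*sqrt(22))) = -5289/(3473 + 2*I*sqrt(22))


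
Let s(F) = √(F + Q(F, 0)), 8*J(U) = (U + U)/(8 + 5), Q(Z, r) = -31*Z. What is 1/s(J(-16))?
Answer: √390/60 ≈ 0.32914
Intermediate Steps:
J(U) = U/52 (J(U) = ((U + U)/(8 + 5))/8 = ((2*U)/13)/8 = ((2*U)*(1/13))/8 = (2*U/13)/8 = U/52)
s(F) = √30*√(-F) (s(F) = √(F - 31*F) = √(-30*F) = √30*√(-F))
1/s(J(-16)) = 1/(√30*√(-(-16)/52)) = 1/(√30*√(-1*(-4/13))) = 1/(√30*√(4/13)) = 1/(√30*(2*√13/13)) = 1/(2*√390/13) = √390/60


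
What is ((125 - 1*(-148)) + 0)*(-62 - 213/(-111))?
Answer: -606879/37 ≈ -16402.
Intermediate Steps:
((125 - 1*(-148)) + 0)*(-62 - 213/(-111)) = ((125 + 148) + 0)*(-62 - 213*(-1/111)) = (273 + 0)*(-62 + 71/37) = 273*(-2223/37) = -606879/37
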